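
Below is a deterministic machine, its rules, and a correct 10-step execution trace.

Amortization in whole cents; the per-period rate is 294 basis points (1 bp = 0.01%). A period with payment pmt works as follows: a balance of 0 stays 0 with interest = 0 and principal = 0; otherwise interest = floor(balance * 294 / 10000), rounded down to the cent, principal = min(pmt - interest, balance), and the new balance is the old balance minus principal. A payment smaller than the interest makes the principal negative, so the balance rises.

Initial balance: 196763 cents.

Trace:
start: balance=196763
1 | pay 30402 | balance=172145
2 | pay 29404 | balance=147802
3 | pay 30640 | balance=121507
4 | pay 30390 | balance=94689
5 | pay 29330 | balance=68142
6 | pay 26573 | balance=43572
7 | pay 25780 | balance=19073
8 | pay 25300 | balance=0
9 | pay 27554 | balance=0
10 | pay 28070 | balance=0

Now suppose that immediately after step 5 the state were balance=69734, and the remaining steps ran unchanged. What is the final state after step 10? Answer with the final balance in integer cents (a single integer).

state after step 5 := balance=69734
6 | pay 26573 | balance=45211
7 | pay 25780 | balance=20760
8 | pay 25300 | balance=0
9 | pay 27554 | balance=0
10 | pay 28070 | balance=0

0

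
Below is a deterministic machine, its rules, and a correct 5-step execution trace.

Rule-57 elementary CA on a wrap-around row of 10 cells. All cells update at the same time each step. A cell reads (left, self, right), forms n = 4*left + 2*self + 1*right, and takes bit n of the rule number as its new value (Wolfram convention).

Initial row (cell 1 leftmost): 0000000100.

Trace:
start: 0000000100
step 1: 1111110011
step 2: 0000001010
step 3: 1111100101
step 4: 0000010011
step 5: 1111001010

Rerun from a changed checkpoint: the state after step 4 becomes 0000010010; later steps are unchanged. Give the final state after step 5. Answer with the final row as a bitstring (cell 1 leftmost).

1111001001

state after step 4 := 0000010010
step 5: 1111001001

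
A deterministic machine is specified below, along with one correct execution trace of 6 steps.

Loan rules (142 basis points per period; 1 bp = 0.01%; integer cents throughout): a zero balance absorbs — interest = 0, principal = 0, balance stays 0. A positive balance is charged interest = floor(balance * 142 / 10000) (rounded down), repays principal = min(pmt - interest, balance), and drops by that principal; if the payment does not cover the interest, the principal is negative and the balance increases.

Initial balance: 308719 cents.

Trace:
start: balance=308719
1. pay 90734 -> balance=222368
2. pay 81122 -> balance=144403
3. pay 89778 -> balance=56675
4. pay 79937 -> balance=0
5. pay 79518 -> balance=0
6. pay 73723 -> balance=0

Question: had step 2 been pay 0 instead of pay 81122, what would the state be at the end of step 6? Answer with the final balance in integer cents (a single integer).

0

(re-executing from step 2 with the substitution; state before step 2: balance=222368)
2. pay 0 -> balance=225525
3. pay 89778 -> balance=138949
4. pay 79937 -> balance=60985
5. pay 79518 -> balance=0
6. pay 73723 -> balance=0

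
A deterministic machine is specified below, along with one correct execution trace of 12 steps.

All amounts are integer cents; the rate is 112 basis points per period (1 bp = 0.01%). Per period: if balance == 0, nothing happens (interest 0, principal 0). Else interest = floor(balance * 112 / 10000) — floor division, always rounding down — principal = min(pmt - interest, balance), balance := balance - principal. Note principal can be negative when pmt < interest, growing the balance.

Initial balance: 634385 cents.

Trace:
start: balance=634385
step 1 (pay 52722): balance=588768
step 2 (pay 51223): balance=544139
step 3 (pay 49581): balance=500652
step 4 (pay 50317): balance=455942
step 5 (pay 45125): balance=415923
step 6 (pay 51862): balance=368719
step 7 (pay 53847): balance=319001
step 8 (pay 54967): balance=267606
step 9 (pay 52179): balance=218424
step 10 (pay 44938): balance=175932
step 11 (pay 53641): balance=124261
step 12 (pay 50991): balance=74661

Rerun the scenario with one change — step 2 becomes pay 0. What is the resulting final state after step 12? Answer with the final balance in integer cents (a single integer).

131919

(re-executing from step 2 with the substitution; state before step 2: balance=588768)
step 2 (pay 0): balance=595362
step 3 (pay 49581): balance=552449
step 4 (pay 50317): balance=508319
step 5 (pay 45125): balance=468887
step 6 (pay 51862): balance=422276
step 7 (pay 53847): balance=373158
step 8 (pay 54967): balance=322370
step 9 (pay 52179): balance=273801
step 10 (pay 44938): balance=231929
step 11 (pay 53641): balance=180885
step 12 (pay 50991): balance=131919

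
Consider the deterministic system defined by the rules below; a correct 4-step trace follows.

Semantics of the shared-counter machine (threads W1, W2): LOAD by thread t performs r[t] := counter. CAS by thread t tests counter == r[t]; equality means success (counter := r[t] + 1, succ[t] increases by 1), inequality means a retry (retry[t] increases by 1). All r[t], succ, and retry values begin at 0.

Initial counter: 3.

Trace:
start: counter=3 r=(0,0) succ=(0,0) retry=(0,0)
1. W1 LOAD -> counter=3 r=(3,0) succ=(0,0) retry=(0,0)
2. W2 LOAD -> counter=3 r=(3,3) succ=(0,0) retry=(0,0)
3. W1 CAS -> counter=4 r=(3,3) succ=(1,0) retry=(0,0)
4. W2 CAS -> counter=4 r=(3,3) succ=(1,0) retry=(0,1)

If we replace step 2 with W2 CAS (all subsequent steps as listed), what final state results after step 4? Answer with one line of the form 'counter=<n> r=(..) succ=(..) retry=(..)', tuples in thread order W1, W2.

counter=4 r=(3,0) succ=(1,0) retry=(0,2)

(re-executing from step 2 with the substitution; state before step 2: counter=3 r=(3,0) succ=(0,0) retry=(0,0))
2. W2 CAS -> counter=3 r=(3,0) succ=(0,0) retry=(0,1)
3. W1 CAS -> counter=4 r=(3,0) succ=(1,0) retry=(0,1)
4. W2 CAS -> counter=4 r=(3,0) succ=(1,0) retry=(0,2)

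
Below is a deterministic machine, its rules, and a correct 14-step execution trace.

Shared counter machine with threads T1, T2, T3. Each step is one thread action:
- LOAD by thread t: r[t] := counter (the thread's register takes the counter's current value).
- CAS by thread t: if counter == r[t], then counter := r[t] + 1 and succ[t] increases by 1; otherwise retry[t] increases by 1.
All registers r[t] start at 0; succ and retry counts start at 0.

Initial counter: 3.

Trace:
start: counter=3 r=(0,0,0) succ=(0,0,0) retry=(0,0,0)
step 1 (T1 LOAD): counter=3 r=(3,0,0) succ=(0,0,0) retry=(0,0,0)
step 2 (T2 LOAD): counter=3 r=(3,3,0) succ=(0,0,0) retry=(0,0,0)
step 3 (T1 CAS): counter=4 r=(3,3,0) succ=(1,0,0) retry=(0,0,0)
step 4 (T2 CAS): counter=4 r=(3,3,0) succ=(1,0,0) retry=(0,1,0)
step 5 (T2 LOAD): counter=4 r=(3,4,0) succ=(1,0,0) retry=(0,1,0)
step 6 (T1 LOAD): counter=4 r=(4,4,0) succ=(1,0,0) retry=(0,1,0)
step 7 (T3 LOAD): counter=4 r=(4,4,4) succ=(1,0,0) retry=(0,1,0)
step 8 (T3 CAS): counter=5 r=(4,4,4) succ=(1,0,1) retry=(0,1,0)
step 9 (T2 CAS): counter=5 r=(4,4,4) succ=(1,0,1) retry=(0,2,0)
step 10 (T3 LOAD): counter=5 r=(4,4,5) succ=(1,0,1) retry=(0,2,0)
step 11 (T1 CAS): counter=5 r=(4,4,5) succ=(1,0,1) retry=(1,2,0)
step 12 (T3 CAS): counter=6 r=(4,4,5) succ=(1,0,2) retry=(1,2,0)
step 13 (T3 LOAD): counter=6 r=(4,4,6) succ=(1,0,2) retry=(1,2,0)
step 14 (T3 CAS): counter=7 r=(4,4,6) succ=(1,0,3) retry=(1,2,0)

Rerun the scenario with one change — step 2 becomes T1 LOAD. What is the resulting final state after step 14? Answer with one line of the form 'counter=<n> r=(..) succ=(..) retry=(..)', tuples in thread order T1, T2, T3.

(re-executing from step 2 with the substitution; state before step 2: counter=3 r=(3,0,0) succ=(0,0,0) retry=(0,0,0))
step 2 (T1 LOAD): counter=3 r=(3,0,0) succ=(0,0,0) retry=(0,0,0)
step 3 (T1 CAS): counter=4 r=(3,0,0) succ=(1,0,0) retry=(0,0,0)
step 4 (T2 CAS): counter=4 r=(3,0,0) succ=(1,0,0) retry=(0,1,0)
step 5 (T2 LOAD): counter=4 r=(3,4,0) succ=(1,0,0) retry=(0,1,0)
step 6 (T1 LOAD): counter=4 r=(4,4,0) succ=(1,0,0) retry=(0,1,0)
step 7 (T3 LOAD): counter=4 r=(4,4,4) succ=(1,0,0) retry=(0,1,0)
step 8 (T3 CAS): counter=5 r=(4,4,4) succ=(1,0,1) retry=(0,1,0)
step 9 (T2 CAS): counter=5 r=(4,4,4) succ=(1,0,1) retry=(0,2,0)
step 10 (T3 LOAD): counter=5 r=(4,4,5) succ=(1,0,1) retry=(0,2,0)
step 11 (T1 CAS): counter=5 r=(4,4,5) succ=(1,0,1) retry=(1,2,0)
step 12 (T3 CAS): counter=6 r=(4,4,5) succ=(1,0,2) retry=(1,2,0)
step 13 (T3 LOAD): counter=6 r=(4,4,6) succ=(1,0,2) retry=(1,2,0)
step 14 (T3 CAS): counter=7 r=(4,4,6) succ=(1,0,3) retry=(1,2,0)

counter=7 r=(4,4,6) succ=(1,0,3) retry=(1,2,0)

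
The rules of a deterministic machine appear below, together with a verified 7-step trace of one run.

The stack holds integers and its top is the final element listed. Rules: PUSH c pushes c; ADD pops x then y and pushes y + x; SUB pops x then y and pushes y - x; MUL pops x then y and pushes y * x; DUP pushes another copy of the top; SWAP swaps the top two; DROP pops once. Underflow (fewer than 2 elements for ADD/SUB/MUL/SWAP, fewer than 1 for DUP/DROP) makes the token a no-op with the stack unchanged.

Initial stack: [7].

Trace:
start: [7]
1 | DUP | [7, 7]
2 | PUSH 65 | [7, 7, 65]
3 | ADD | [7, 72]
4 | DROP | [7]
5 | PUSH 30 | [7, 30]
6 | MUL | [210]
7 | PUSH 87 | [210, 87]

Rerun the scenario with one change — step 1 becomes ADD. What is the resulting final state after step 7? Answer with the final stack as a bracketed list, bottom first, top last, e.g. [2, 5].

[30, 87]

(re-executing from step 1 with the substitution; state before step 1: [7])
1 | ADD | [7]
2 | PUSH 65 | [7, 65]
3 | ADD | [72]
4 | DROP | []
5 | PUSH 30 | [30]
6 | MUL | [30]
7 | PUSH 87 | [30, 87]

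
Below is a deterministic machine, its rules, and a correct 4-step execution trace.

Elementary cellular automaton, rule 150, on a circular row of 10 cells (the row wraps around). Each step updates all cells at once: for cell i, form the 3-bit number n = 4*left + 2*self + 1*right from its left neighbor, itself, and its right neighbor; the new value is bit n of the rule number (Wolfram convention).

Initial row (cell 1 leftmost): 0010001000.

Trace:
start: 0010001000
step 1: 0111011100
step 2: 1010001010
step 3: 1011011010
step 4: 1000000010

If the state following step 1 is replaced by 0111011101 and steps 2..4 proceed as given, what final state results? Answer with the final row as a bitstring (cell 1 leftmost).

state after step 1 := 0111011101
step 2: 0010001001
step 3: 1111011111
step 4: 1110001111

1110001111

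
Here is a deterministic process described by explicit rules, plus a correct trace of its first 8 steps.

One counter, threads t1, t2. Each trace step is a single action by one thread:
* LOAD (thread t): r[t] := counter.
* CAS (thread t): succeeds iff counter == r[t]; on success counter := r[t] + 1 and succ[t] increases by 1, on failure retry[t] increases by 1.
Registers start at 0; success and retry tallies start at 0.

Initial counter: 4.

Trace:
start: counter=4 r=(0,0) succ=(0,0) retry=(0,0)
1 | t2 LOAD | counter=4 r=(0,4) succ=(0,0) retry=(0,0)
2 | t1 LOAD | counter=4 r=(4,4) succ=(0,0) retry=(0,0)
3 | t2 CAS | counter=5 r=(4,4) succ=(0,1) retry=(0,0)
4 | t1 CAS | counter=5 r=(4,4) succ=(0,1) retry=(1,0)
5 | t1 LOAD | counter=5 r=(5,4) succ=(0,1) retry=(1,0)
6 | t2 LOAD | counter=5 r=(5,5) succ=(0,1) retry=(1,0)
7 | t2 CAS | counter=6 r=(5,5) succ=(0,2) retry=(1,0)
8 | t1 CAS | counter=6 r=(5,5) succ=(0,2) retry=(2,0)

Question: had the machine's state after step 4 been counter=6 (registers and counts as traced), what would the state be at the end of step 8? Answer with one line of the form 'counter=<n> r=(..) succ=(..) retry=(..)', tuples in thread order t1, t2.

counter=7 r=(6,6) succ=(0,2) retry=(2,0)

state after step 4 := counter=6 r=(4,4) succ=(0,1) retry=(1,0)
5 | t1 LOAD | counter=6 r=(6,4) succ=(0,1) retry=(1,0)
6 | t2 LOAD | counter=6 r=(6,6) succ=(0,1) retry=(1,0)
7 | t2 CAS | counter=7 r=(6,6) succ=(0,2) retry=(1,0)
8 | t1 CAS | counter=7 r=(6,6) succ=(0,2) retry=(2,0)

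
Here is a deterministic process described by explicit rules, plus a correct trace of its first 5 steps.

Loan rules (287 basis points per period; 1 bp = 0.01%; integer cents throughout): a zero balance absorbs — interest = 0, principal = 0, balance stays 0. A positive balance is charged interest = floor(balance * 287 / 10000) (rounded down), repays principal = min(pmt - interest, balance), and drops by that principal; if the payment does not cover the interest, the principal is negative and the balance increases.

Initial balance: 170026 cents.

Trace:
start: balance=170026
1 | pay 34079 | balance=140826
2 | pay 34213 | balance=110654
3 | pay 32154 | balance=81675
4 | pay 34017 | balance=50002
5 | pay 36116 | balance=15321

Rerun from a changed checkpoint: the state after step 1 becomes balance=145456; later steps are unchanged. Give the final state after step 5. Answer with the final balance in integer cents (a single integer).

state after step 1 := balance=145456
2 | pay 34213 | balance=115417
3 | pay 32154 | balance=86575
4 | pay 34017 | balance=55042
5 | pay 36116 | balance=20505

20505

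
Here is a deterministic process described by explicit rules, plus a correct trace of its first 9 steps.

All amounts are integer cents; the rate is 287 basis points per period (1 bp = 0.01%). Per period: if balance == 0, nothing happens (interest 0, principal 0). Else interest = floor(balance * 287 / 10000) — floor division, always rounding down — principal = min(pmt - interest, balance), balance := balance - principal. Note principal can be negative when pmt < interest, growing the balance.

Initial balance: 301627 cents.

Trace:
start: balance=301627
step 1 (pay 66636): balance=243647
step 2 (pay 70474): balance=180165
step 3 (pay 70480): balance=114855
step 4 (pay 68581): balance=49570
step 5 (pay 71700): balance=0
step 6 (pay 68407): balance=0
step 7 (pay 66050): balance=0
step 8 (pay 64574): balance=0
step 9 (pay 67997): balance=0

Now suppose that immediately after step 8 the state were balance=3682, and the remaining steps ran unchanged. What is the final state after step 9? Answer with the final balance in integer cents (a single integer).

state after step 8 := balance=3682
step 9 (pay 67997): balance=0

0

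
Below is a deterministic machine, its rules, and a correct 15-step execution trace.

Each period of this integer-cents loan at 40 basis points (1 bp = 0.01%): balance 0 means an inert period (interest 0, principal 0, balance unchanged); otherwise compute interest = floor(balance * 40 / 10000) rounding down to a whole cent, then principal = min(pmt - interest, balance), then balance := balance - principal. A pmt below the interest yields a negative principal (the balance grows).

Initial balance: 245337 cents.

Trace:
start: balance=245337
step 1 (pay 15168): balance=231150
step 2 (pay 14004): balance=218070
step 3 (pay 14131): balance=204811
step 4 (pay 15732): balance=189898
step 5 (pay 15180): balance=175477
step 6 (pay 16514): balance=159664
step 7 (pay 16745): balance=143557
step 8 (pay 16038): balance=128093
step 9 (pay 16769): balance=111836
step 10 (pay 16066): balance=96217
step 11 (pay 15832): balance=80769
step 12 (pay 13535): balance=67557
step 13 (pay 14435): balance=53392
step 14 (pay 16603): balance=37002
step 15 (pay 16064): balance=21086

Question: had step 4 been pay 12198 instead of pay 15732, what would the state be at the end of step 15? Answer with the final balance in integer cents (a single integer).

(re-executing from step 4 with the substitution; state before step 4: balance=204811)
step 4 (pay 12198): balance=193432
step 5 (pay 15180): balance=179025
step 6 (pay 16514): balance=163227
step 7 (pay 16745): balance=147134
step 8 (pay 16038): balance=131684
step 9 (pay 16769): balance=115441
step 10 (pay 16066): balance=99836
step 11 (pay 15832): balance=84403
step 12 (pay 13535): balance=71205
step 13 (pay 14435): balance=57054
step 14 (pay 16603): balance=40679
step 15 (pay 16064): balance=24777

24777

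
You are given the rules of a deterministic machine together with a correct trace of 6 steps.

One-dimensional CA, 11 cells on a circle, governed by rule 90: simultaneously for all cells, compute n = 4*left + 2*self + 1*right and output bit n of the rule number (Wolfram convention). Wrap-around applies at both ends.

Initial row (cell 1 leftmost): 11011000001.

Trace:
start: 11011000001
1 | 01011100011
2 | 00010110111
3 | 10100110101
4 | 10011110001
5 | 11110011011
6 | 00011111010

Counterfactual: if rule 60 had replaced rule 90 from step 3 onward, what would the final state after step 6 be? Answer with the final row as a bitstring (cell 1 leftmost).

01100111100

(re-executing steps 3..6 under rule 60; state before step 3: 00010110111)
3 | 10011101100
4 | 11010011010
5 | 10111010111
6 | 01100111100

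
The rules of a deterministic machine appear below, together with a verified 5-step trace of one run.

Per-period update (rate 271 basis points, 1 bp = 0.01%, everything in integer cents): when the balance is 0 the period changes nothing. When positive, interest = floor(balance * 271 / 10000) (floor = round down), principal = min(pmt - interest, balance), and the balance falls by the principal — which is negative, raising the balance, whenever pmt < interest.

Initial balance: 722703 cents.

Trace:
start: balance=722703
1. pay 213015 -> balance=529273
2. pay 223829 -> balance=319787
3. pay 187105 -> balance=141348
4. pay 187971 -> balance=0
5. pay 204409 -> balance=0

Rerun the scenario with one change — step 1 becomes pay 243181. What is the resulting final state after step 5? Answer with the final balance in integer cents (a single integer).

0

(re-executing from step 1 with the substitution; state before step 1: balance=722703)
1. pay 243181 -> balance=499107
2. pay 223829 -> balance=288803
3. pay 187105 -> balance=109524
4. pay 187971 -> balance=0
5. pay 204409 -> balance=0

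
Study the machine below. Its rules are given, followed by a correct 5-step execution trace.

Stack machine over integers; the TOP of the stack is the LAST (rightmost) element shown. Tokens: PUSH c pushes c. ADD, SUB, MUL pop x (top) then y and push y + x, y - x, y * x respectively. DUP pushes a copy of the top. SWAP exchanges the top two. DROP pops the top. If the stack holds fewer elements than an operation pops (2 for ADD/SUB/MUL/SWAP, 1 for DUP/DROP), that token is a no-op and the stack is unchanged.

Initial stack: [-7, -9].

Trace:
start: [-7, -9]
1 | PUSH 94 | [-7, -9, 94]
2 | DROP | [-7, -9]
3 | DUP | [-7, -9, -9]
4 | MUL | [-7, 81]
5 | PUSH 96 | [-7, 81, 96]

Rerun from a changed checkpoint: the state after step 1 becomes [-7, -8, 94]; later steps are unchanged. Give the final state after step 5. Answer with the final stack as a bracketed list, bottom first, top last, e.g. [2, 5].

state after step 1 := [-7, -8, 94]
2 | DROP | [-7, -8]
3 | DUP | [-7, -8, -8]
4 | MUL | [-7, 64]
5 | PUSH 96 | [-7, 64, 96]

[-7, 64, 96]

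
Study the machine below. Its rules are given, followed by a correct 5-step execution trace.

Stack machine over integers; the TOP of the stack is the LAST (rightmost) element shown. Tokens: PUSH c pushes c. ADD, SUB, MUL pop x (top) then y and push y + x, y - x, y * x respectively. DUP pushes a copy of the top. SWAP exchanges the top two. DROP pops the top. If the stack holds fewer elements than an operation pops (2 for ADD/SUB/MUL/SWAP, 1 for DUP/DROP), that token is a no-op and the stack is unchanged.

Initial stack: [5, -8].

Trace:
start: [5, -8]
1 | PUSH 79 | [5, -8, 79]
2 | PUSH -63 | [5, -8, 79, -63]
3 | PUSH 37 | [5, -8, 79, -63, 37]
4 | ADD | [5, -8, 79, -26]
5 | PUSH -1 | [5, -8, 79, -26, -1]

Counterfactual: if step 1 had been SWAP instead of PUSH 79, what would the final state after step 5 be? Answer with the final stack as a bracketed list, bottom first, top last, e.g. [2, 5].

(re-executing from step 1 with the substitution; state before step 1: [5, -8])
1 | SWAP | [-8, 5]
2 | PUSH -63 | [-8, 5, -63]
3 | PUSH 37 | [-8, 5, -63, 37]
4 | ADD | [-8, 5, -26]
5 | PUSH -1 | [-8, 5, -26, -1]

[-8, 5, -26, -1]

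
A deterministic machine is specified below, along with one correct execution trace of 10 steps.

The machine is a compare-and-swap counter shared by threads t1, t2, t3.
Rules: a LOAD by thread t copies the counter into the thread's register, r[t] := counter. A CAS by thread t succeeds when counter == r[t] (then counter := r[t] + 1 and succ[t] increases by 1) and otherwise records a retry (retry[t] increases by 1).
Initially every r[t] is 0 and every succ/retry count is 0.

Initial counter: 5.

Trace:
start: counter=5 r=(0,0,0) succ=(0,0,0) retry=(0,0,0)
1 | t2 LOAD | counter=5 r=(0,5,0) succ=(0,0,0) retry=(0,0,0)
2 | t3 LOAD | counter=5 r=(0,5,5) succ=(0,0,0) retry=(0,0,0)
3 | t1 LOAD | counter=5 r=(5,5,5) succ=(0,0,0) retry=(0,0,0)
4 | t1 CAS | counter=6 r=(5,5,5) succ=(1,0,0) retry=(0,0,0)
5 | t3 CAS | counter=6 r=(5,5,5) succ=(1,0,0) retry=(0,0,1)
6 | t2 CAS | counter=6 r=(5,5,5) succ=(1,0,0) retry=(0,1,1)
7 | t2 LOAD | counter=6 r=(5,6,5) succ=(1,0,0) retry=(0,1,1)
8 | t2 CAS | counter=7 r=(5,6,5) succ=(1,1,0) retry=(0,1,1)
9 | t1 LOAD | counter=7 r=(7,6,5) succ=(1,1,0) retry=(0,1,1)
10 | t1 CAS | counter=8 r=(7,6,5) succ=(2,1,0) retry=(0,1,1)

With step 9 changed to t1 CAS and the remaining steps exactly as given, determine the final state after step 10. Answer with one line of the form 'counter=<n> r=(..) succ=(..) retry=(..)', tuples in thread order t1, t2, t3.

(re-executing from step 9 with the substitution; state before step 9: counter=7 r=(5,6,5) succ=(1,1,0) retry=(0,1,1))
9 | t1 CAS | counter=7 r=(5,6,5) succ=(1,1,0) retry=(1,1,1)
10 | t1 CAS | counter=7 r=(5,6,5) succ=(1,1,0) retry=(2,1,1)

counter=7 r=(5,6,5) succ=(1,1,0) retry=(2,1,1)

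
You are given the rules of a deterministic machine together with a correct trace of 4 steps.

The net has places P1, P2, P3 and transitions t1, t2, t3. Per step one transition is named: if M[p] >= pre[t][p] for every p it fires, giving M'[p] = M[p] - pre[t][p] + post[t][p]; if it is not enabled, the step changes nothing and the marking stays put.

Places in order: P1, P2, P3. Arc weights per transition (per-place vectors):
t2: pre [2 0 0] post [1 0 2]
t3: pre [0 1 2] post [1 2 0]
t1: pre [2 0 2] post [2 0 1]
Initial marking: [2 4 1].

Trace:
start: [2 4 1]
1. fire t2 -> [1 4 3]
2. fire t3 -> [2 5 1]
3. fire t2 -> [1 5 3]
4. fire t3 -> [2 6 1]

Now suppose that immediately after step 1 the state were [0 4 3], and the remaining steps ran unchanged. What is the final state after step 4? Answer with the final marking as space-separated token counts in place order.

1 5 1

state after step 1 := [0 4 3]
2. fire t3 -> [1 5 1]
3. fire t2 -> [1 5 1]
4. fire t3 -> [1 5 1]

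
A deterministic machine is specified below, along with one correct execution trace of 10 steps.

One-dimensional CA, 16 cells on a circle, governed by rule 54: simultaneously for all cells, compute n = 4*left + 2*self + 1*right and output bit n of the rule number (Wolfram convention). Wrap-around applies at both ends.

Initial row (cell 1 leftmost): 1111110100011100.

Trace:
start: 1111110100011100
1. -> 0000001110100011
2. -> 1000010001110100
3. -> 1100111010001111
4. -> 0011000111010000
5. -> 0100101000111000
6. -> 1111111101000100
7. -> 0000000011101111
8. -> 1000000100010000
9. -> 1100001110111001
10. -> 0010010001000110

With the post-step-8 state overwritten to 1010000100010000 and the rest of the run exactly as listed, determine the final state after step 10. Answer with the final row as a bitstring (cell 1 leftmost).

0000110001000110

state after step 8 := 1010000100010000
9. -> 1111001110111001
10. -> 0000110001000110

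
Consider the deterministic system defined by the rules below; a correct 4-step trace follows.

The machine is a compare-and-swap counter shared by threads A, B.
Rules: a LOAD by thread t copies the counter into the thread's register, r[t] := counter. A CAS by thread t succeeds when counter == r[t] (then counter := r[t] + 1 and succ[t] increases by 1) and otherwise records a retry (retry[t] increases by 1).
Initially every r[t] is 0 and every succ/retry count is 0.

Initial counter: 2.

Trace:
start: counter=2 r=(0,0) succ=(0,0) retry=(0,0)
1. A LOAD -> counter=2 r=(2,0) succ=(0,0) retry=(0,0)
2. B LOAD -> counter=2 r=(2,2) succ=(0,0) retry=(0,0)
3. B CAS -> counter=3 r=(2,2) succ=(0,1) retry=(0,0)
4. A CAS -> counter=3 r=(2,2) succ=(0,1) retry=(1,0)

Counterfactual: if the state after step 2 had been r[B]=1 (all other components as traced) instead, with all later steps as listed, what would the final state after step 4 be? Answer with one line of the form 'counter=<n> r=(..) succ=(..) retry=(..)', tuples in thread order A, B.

counter=3 r=(2,1) succ=(1,0) retry=(0,1)

state after step 2 := counter=2 r=(2,1) succ=(0,0) retry=(0,0)
3. B CAS -> counter=2 r=(2,1) succ=(0,0) retry=(0,1)
4. A CAS -> counter=3 r=(2,1) succ=(1,0) retry=(0,1)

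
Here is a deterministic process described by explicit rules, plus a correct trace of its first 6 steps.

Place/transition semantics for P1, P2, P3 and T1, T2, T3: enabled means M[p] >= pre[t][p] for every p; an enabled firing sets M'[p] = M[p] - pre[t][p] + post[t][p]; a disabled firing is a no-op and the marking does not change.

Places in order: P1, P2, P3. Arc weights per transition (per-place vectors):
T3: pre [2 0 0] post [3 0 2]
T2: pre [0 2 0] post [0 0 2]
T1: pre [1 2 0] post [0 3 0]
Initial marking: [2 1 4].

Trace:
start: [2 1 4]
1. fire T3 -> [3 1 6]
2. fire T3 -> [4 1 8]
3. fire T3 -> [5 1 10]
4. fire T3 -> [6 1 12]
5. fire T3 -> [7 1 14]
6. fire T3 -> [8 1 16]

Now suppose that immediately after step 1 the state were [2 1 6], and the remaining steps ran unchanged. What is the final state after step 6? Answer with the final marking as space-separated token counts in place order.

state after step 1 := [2 1 6]
2. fire T3 -> [3 1 8]
3. fire T3 -> [4 1 10]
4. fire T3 -> [5 1 12]
5. fire T3 -> [6 1 14]
6. fire T3 -> [7 1 16]

7 1 16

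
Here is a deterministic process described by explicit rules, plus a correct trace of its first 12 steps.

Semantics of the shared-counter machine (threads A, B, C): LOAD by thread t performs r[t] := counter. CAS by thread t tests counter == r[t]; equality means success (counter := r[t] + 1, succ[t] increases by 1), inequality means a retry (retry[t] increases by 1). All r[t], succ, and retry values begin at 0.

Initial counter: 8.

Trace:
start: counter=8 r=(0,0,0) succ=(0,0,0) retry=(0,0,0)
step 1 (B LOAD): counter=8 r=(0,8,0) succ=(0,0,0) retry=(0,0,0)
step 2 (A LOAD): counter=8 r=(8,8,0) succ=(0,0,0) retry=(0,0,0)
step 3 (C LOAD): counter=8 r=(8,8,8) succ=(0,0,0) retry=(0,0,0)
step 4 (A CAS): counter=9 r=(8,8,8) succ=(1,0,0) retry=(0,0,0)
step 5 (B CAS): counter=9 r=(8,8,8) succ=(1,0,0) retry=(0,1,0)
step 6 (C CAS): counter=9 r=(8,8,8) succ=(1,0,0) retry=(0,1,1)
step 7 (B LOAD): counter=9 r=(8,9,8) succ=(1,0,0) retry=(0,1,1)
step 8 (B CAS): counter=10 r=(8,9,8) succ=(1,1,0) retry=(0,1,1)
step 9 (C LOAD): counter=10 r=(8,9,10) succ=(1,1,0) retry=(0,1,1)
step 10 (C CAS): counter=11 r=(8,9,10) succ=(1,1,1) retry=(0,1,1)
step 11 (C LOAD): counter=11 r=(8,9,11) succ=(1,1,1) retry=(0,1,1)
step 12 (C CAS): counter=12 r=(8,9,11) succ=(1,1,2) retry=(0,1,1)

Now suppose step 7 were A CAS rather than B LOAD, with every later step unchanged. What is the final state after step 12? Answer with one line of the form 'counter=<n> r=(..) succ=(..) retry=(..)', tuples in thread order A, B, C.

counter=11 r=(8,8,10) succ=(1,0,2) retry=(1,2,1)

(re-executing from step 7 with the substitution; state before step 7: counter=9 r=(8,8,8) succ=(1,0,0) retry=(0,1,1))
step 7 (A CAS): counter=9 r=(8,8,8) succ=(1,0,0) retry=(1,1,1)
step 8 (B CAS): counter=9 r=(8,8,8) succ=(1,0,0) retry=(1,2,1)
step 9 (C LOAD): counter=9 r=(8,8,9) succ=(1,0,0) retry=(1,2,1)
step 10 (C CAS): counter=10 r=(8,8,9) succ=(1,0,1) retry=(1,2,1)
step 11 (C LOAD): counter=10 r=(8,8,10) succ=(1,0,1) retry=(1,2,1)
step 12 (C CAS): counter=11 r=(8,8,10) succ=(1,0,2) retry=(1,2,1)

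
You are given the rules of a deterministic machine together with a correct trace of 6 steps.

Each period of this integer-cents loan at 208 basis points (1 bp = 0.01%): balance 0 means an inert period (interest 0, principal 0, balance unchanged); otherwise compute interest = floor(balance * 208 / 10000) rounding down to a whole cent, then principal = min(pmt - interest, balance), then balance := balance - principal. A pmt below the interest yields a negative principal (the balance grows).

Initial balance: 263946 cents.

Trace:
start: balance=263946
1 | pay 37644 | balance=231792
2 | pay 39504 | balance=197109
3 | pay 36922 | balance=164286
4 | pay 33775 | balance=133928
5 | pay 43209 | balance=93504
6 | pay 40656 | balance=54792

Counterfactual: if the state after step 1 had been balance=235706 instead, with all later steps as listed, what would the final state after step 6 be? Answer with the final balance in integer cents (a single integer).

state after step 1 := balance=235706
2 | pay 39504 | balance=201104
3 | pay 36922 | balance=168364
4 | pay 33775 | balance=138090
5 | pay 43209 | balance=97753
6 | pay 40656 | balance=59130

59130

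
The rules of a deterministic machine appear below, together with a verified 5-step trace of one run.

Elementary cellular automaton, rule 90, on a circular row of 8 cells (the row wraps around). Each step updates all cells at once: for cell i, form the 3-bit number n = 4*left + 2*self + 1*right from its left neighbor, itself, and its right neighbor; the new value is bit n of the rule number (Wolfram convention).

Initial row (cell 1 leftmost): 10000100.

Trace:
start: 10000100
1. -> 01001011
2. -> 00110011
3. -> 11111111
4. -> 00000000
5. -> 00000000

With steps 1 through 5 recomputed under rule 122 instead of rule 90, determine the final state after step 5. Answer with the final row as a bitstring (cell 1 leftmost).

11001100

(re-executing steps 1..5 under rule 122; state before step 1: 10000100)
1. -> 01001011
2. -> 10110111
3. -> 11111100
4. -> 10000111
5. -> 11001100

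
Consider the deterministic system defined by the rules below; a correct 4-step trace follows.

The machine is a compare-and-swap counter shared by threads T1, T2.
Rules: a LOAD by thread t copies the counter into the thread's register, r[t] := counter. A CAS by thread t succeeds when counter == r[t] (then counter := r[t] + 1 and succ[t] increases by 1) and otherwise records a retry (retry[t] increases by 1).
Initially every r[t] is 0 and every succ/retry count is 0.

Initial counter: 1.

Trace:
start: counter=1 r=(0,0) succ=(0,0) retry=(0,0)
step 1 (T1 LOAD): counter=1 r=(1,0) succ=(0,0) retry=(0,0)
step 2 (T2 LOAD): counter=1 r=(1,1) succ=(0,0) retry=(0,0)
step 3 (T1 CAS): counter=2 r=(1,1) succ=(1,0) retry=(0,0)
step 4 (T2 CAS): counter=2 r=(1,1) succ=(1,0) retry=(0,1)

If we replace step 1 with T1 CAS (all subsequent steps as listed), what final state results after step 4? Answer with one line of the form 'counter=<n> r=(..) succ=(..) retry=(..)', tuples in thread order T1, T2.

counter=2 r=(0,1) succ=(0,1) retry=(2,0)

(re-executing from step 1 with the substitution; state before step 1: counter=1 r=(0,0) succ=(0,0) retry=(0,0))
step 1 (T1 CAS): counter=1 r=(0,0) succ=(0,0) retry=(1,0)
step 2 (T2 LOAD): counter=1 r=(0,1) succ=(0,0) retry=(1,0)
step 3 (T1 CAS): counter=1 r=(0,1) succ=(0,0) retry=(2,0)
step 4 (T2 CAS): counter=2 r=(0,1) succ=(0,1) retry=(2,0)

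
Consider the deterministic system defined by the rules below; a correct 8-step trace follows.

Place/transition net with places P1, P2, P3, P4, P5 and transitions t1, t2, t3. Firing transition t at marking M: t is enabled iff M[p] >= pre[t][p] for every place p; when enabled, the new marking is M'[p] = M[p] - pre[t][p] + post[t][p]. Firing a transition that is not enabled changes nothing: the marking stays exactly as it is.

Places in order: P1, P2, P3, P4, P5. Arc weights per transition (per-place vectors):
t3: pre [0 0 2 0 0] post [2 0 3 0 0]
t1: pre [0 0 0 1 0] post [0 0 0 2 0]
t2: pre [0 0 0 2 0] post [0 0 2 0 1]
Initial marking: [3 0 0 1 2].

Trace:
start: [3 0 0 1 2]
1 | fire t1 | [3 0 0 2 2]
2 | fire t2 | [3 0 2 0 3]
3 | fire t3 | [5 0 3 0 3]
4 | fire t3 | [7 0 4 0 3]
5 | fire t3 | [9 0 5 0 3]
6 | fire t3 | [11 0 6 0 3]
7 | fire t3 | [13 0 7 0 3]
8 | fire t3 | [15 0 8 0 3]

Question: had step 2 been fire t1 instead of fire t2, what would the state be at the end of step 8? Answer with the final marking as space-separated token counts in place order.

3 0 0 3 2

(re-executing from step 2 with the substitution; state before step 2: [3 0 0 2 2])
2 | fire t1 | [3 0 0 3 2]
3 | fire t3 | [3 0 0 3 2]
4 | fire t3 | [3 0 0 3 2]
5 | fire t3 | [3 0 0 3 2]
6 | fire t3 | [3 0 0 3 2]
7 | fire t3 | [3 0 0 3 2]
8 | fire t3 | [3 0 0 3 2]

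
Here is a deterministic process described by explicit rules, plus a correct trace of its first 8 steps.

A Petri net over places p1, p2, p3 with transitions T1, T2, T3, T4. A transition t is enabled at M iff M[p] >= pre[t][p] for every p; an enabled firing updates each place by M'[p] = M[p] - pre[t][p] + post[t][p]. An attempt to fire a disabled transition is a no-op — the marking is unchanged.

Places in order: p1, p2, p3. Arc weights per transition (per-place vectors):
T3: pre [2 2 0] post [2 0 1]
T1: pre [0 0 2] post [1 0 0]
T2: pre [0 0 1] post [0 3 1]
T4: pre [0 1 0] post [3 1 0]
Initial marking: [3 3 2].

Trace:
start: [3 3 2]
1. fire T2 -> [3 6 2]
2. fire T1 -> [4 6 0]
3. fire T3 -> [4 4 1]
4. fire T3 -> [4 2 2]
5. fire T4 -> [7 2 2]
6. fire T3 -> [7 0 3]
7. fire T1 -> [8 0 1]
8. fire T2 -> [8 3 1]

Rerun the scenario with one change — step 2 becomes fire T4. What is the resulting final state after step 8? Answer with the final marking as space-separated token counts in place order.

10 3 3

(re-executing from step 2 with the substitution; state before step 2: [3 6 2])
2. fire T4 -> [6 6 2]
3. fire T3 -> [6 4 3]
4. fire T3 -> [6 2 4]
5. fire T4 -> [9 2 4]
6. fire T3 -> [9 0 5]
7. fire T1 -> [10 0 3]
8. fire T2 -> [10 3 3]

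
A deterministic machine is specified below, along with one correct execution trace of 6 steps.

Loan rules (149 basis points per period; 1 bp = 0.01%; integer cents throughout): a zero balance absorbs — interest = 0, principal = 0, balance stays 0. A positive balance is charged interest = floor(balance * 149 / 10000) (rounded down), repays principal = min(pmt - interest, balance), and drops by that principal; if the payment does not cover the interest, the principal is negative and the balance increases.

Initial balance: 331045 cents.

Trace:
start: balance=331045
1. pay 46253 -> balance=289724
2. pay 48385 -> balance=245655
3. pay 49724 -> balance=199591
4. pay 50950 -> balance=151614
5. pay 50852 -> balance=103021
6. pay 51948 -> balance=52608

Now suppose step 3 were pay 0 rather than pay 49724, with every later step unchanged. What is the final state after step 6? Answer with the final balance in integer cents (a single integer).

(re-executing from step 3 with the substitution; state before step 3: balance=245655)
3. pay 0 -> balance=249315
4. pay 50950 -> balance=202079
5. pay 50852 -> balance=154237
6. pay 51948 -> balance=104587

104587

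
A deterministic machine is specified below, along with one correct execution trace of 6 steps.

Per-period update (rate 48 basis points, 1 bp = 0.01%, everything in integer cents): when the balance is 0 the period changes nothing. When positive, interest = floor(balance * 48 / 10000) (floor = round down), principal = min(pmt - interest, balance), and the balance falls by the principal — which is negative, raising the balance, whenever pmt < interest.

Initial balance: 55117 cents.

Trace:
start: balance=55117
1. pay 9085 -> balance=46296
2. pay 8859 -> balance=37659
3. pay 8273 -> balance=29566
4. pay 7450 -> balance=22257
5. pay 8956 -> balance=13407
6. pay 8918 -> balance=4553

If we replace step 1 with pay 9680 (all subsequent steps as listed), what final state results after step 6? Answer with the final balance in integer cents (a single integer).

3944

(re-executing from step 1 with the substitution; state before step 1: balance=55117)
1. pay 9680 -> balance=45701
2. pay 8859 -> balance=37061
3. pay 8273 -> balance=28965
4. pay 7450 -> balance=21654
5. pay 8956 -> balance=12801
6. pay 8918 -> balance=3944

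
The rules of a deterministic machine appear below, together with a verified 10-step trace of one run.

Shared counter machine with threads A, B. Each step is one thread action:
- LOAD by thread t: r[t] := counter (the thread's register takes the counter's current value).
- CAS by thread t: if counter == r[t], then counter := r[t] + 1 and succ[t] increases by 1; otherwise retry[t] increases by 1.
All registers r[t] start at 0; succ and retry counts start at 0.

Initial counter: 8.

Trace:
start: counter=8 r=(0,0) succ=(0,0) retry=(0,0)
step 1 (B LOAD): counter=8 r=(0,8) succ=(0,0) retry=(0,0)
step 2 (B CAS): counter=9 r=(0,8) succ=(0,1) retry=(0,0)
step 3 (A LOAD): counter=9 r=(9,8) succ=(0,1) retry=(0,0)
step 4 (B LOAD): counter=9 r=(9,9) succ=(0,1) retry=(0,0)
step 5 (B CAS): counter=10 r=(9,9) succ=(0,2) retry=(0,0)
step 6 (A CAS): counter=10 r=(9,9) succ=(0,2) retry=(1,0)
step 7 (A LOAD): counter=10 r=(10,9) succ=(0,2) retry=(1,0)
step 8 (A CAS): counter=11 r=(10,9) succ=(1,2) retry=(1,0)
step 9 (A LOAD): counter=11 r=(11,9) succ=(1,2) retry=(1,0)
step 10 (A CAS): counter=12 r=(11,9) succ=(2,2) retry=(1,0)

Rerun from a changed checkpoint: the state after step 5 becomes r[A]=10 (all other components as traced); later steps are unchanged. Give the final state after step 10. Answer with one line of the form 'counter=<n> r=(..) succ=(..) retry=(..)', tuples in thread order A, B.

state after step 5 := counter=10 r=(10,9) succ=(0,2) retry=(0,0)
step 6 (A CAS): counter=11 r=(10,9) succ=(1,2) retry=(0,0)
step 7 (A LOAD): counter=11 r=(11,9) succ=(1,2) retry=(0,0)
step 8 (A CAS): counter=12 r=(11,9) succ=(2,2) retry=(0,0)
step 9 (A LOAD): counter=12 r=(12,9) succ=(2,2) retry=(0,0)
step 10 (A CAS): counter=13 r=(12,9) succ=(3,2) retry=(0,0)

counter=13 r=(12,9) succ=(3,2) retry=(0,0)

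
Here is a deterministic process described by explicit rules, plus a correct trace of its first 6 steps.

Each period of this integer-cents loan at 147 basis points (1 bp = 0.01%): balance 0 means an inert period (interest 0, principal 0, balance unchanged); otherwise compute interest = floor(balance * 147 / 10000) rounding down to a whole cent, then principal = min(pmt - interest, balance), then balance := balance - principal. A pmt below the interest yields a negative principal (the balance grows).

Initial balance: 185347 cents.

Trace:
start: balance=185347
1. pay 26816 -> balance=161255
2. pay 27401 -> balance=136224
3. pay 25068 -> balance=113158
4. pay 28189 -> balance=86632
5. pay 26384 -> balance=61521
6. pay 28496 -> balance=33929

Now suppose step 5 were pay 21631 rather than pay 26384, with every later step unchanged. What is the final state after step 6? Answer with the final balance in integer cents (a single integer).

38752

(re-executing from step 5 with the substitution; state before step 5: balance=86632)
5. pay 21631 -> balance=66274
6. pay 28496 -> balance=38752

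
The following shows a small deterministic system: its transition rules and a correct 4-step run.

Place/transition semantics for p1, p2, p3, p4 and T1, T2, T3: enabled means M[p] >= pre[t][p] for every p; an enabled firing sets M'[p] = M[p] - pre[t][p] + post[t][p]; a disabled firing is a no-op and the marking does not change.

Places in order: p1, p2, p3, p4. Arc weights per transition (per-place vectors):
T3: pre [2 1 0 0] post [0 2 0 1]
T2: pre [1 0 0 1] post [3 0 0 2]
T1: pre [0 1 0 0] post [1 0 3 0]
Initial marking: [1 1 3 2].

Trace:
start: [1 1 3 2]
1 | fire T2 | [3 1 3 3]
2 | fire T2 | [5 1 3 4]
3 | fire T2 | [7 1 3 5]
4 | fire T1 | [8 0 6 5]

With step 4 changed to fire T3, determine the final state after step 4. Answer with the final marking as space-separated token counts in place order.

(re-executing from step 4 with the substitution; state before step 4: [7 1 3 5])
4 | fire T3 | [5 2 3 6]

5 2 3 6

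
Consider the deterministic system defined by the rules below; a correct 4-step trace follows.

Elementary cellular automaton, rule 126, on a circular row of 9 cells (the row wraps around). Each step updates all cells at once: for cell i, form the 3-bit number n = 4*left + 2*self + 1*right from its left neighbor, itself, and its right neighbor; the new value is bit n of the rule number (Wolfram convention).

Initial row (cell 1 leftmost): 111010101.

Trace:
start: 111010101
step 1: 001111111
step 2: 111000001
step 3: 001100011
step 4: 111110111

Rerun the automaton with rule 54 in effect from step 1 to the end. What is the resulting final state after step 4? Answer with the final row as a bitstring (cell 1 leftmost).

000010100

(re-executing steps 1..4 under rule 54; state before step 1: 111010101)
step 1: 000111110
step 2: 001000001
step 3: 111100011
step 4: 000010100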